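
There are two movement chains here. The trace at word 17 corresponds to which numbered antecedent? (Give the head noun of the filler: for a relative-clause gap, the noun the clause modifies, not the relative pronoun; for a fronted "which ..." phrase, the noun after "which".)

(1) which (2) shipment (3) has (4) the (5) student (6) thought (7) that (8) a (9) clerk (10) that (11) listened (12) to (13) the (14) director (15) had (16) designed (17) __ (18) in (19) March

2

The marked gap is the direct object of "designed".
Its filler is the fronted wh-phrase "which shipment", at word 2.
(The other dependency links word 9 to a gap after word 10.)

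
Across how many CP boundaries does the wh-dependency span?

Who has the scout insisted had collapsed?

"who" is extracted from the subject of "collapsed".
Boundaries crossed, outermost first: [Ø] — 1 in total.

1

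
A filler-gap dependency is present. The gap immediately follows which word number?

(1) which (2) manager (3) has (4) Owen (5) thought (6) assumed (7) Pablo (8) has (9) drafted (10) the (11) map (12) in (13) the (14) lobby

The displaced element is "which manager" (word 2).
It is linked across 1 clause boundary (Ø).
It functions as the subject of "assumed", so the gap sits immediately after word 5 ("thought").
Base order: Owen has thought that which manager assumed Pablo has drafted the map in the lobby.

5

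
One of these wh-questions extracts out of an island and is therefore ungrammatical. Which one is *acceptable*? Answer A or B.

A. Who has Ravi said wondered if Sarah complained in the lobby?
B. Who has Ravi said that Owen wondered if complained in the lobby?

In B, the wh-phrase is extracted from inside a wh-island (introduced by "if"), which blocks movement.
In A, the extraction path crosses only that-complement boundaries, which are transparent.
So A is grammatical.

A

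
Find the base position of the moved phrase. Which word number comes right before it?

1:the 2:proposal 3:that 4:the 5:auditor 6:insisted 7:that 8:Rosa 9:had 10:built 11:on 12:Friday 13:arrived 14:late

10

The displaced element is "the proposal" (word 2).
It is linked across 1 clause boundary (that).
It functions as the direct object of "built", so the gap sits immediately after word 10 ("built").
Base order: The auditor insisted that Rosa had built the proposal on Friday.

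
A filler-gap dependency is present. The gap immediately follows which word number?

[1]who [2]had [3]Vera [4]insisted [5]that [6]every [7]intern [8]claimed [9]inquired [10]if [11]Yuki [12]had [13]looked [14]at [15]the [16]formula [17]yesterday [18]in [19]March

8

The displaced element is "who" (word 1).
It is linked across 2 clause boundaries (that → Ø).
It functions as the subject of "inquired", so the gap sits immediately after word 8 ("claimed").
Base order: Vera had insisted that every intern claimed that who inquired if Yuki had looked at the formula yesterday in March.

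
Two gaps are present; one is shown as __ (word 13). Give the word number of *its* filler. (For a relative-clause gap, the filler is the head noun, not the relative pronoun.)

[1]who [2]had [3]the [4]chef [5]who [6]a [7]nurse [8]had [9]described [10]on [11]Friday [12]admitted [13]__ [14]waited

1

The marked gap is the subject of "waited".
Its filler is the fronted wh-phrase "who", at word 1.
(The other dependency links word 4 to a gap after word 9.)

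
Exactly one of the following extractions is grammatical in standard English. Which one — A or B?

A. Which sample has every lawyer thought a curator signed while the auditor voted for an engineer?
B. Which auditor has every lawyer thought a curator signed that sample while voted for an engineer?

A

In B, the wh-phrase is extracted from inside an adjunct island (introduced by "while"), which blocks movement.
In A, the extraction path crosses only that-complement boundaries, which are transparent.
So A is grammatical.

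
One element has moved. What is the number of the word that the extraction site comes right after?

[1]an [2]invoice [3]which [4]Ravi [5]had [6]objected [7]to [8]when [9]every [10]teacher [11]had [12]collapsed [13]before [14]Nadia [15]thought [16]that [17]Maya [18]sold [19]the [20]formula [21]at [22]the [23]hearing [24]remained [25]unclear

7

The displaced element is "an invoice" (word 2).
It functions as the object of the preposition "to" of "objected", so the gap sits immediately after word 7 ("to").
Base order: Ravi had objected to an invoice when every teacher had collapsed before Nadia thought that Maya sold the formula at the hearing.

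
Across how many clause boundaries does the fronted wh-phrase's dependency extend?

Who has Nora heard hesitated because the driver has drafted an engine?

1

"who" is extracted from the subject of "hesitated".
Boundaries crossed, outermost first: [Ø] — 1 in total.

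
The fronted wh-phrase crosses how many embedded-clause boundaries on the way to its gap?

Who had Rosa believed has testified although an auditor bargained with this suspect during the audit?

"who" is extracted from the subject of "testified".
Boundaries crossed, outermost first: [Ø] — 1 in total.

1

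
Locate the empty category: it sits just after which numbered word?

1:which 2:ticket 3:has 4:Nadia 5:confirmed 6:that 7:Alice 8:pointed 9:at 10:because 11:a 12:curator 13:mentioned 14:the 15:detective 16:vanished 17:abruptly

9

The displaced element is "which ticket" (word 2).
It is linked across 1 clause boundary (that).
It functions as the object of the preposition "at" of "pointed", so the gap sits immediately after word 9 ("at").
Base order: Nadia has confirmed that Alice pointed at which ticket because a curator mentioned the detective vanished abruptly.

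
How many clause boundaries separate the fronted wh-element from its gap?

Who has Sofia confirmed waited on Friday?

"who" is extracted from the subject of "waited".
Boundaries crossed, outermost first: [Ø] — 1 in total.

1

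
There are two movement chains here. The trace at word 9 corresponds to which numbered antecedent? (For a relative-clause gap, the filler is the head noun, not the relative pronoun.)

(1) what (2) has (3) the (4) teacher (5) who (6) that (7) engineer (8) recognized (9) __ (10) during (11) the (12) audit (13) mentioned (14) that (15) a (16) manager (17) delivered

4

The marked gap is inside the relative clause, the direct object of "recognized".
Its filler is the head noun "teacher" (via "who"), at word 4.
(The other dependency links word 1 to a gap after word 17.)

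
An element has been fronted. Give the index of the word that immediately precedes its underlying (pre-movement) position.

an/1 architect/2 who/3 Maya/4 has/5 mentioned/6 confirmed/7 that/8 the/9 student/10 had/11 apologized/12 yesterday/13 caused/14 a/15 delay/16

The displaced element is "an architect" (word 2).
It is linked across 1 clause boundary (Ø).
It functions as the subject of "confirmed", so the gap sits immediately after word 6 ("mentioned").
Base order: Maya has mentioned that an architect confirmed that the student had apologized yesterday.

6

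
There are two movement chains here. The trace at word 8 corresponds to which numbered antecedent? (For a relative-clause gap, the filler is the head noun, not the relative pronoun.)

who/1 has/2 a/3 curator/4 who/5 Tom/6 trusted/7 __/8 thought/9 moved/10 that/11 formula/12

4

The marked gap is inside the relative clause, the direct object of "trusted".
Its filler is the head noun "curator" (via "who"), at word 4.
(The other dependency links word 1 to a gap after word 9.)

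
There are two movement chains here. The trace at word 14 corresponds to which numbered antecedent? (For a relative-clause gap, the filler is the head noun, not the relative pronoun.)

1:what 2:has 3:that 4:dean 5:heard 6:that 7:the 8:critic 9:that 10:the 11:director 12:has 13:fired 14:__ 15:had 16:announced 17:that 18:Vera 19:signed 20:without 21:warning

The marked gap is inside the relative clause, the direct object of "fired".
Its filler is the head noun "critic" (via "that"), at word 8.
(The other dependency links word 1 to a gap after word 19.)

8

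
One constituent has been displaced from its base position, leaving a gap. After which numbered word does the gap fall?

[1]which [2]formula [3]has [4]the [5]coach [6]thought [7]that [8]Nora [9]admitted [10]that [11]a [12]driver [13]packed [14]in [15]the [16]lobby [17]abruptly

13

The displaced element is "which formula" (word 2).
It is linked across 2 clause boundaries (that → that).
It functions as the direct object of "packed", so the gap sits immediately after word 13 ("packed").
Base order: The coach has thought that Nora admitted that a driver packed which formula in the lobby abruptly.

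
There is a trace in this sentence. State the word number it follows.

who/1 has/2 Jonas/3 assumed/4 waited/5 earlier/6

4

The displaced element is "who" (word 1).
It is linked across 1 clause boundary (Ø).
It functions as the subject of "waited", so the gap sits immediately after word 4 ("assumed").
Base order: Jonas has assumed that who waited earlier.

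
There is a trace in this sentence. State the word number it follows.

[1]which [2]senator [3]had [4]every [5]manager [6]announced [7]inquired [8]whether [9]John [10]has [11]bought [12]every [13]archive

The displaced element is "which senator" (word 2).
It is linked across 1 clause boundary (Ø).
It functions as the subject of "inquired", so the gap sits immediately after word 6 ("announced").
Base order: Every manager had announced that which senator inquired whether John has bought every archive.

6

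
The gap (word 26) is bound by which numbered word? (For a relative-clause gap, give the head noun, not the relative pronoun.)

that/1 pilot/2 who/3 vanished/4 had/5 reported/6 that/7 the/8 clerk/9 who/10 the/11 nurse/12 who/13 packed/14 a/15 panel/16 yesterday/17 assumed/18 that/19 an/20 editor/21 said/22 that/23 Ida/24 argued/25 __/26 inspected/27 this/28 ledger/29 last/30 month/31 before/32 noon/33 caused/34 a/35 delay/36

The gap at 26 is the subject of "inspected", inside a relative clause.
The relative pronoun is "who" (word 10); it is bound by the head noun immediately before it.
Its filler is the head noun "clerk", at word 9.

9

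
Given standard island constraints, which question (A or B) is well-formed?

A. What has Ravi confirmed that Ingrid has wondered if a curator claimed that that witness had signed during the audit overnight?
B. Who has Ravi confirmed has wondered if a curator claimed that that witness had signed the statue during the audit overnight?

B

In A, the wh-phrase is extracted from inside a wh-island (introduced by "if"), which blocks movement.
In B, the extraction path crosses only that-complement boundaries, which are transparent.
So B is grammatical.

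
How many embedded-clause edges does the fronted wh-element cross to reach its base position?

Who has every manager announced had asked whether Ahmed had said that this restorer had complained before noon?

1

"who" is extracted from the subject of "asked".
Boundaries crossed, outermost first: [Ø] — 1 in total.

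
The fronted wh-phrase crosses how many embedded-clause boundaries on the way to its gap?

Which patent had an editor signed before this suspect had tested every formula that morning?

0

"which patent" originates inside the matrix clause — no clause boundary is crossed.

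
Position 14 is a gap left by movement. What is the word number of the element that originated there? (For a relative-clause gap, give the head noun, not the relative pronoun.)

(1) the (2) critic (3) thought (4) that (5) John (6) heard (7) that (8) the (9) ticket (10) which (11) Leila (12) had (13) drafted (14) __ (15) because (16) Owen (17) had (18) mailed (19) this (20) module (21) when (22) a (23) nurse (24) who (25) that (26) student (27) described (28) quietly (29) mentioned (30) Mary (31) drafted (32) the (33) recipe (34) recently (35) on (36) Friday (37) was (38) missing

The gap at 14 is the object of "drafted", inside a relative clause.
The relative pronoun is "which" (word 10); it is bound by the head noun immediately before it.
Its filler is the head noun "ticket", at word 9.

9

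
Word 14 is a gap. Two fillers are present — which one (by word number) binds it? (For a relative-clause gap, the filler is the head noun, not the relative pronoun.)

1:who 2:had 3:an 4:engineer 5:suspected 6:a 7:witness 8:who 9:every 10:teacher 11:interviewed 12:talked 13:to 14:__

1

The marked gap is the object of the preposition "to" of "talked".
Its filler is the fronted wh-phrase "who", at word 1.
(The other dependency links word 7 to a gap after word 11.)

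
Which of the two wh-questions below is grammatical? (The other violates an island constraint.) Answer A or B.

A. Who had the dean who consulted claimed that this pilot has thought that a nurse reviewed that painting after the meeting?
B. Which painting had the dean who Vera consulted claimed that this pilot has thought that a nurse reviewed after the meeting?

In A, the wh-phrase is extracted from inside a complex-NP island (relative clause) (introduced by "who"), which blocks movement.
In B, the extraction path crosses only that-complement boundaries, which are transparent.
So B is grammatical.

B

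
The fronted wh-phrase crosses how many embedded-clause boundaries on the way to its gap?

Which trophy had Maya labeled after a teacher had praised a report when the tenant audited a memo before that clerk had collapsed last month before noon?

"which trophy" originates inside the matrix clause — no clause boundary is crossed.

0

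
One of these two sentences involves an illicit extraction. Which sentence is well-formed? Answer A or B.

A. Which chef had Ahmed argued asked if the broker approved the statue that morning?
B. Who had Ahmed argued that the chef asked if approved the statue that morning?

In B, the wh-phrase is extracted from inside a wh-island (introduced by "if"), which blocks movement.
In A, the extraction path crosses only that-complement boundaries, which are transparent.
So A is grammatical.

A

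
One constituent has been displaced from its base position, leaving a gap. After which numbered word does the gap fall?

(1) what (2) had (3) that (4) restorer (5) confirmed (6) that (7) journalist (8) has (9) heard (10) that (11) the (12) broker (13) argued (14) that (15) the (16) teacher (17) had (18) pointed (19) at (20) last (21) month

19

The displaced element is "what" (word 1).
It is linked across 3 clause boundaries (Ø → that → that).
It functions as the object of the preposition "at" of "pointed", so the gap sits immediately after word 19 ("at").
Base order: That restorer had confirmed that journalist has heard that the broker argued that the teacher had pointed at what last month.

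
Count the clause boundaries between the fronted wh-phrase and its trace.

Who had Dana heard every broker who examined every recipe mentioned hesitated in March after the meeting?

2

"who" is extracted from the subject of "hesitated".
Boundaries crossed, outermost first: [Ø], [Ø] — 2 in total.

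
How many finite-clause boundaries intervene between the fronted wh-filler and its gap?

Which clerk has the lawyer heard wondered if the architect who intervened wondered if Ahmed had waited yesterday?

"which clerk" is extracted from the subject of "wondered".
Boundaries crossed, outermost first: [Ø] — 1 in total.

1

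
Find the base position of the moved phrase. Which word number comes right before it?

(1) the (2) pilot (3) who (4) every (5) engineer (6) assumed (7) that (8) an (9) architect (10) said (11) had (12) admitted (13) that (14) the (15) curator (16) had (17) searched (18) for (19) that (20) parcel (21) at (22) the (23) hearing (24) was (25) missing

10

The displaced element is "the pilot" (word 2).
It is linked across 2 clause boundaries (that → Ø).
It functions as the subject of "admitted", so the gap sits immediately after word 10 ("said").
Base order: Every engineer assumed that an architect said the pilot had admitted that the curator had searched for that parcel at the hearing.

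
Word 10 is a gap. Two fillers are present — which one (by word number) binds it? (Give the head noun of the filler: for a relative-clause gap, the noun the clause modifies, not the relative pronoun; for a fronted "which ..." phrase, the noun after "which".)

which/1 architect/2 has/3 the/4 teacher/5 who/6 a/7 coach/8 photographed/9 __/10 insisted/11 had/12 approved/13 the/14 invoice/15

5

The marked gap is inside the relative clause, the direct object of "photographed".
Its filler is the head noun "teacher" (via "who"), at word 5.
(The other dependency links word 2 to a gap after word 11.)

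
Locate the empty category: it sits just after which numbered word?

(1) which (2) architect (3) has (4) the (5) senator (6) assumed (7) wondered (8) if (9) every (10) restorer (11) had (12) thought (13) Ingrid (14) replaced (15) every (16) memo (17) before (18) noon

The displaced element is "which architect" (word 2).
It is linked across 1 clause boundary (Ø).
It functions as the subject of "wondered", so the gap sits immediately after word 6 ("assumed").
Base order: The senator has assumed that which architect wondered if every restorer had thought Ingrid replaced every memo before noon.

6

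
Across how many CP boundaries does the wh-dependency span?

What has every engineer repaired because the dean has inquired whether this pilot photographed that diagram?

0

"what" originates inside the matrix clause — no clause boundary is crossed.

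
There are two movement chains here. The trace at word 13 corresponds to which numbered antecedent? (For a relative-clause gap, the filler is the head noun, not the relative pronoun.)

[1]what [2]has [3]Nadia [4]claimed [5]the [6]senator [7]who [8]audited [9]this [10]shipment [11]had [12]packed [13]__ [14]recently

The marked gap is the direct object of "packed".
Its filler is the fronted wh-phrase "what", at word 1.
(The other dependency links word 6 to a gap after word 7.)

1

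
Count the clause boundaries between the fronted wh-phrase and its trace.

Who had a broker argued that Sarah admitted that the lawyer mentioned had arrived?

"who" is extracted from the subject of "arrived".
Boundaries crossed, outermost first: [that], [that], [Ø] — 3 in total.

3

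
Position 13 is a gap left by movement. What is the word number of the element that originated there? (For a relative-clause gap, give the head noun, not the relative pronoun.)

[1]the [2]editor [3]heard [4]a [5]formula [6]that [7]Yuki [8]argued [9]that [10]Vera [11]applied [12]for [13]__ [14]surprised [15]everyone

The gap at 13 is the prepositional object of "applied", inside a relative clause.
The relative pronoun is "that" (word 6); it is bound by the head noun immediately before it.
Its filler is the head noun "formula", at word 5.

5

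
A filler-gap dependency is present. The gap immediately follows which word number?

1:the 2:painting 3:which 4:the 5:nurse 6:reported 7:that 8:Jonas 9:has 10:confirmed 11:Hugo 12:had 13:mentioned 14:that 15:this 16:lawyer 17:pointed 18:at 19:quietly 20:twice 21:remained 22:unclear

The displaced element is "the painting" (word 2).
It is linked across 3 clause boundaries (that → Ø → that).
It functions as the object of the preposition "at" of "pointed", so the gap sits immediately after word 18 ("at").
Base order: The nurse reported that Jonas has confirmed Hugo had mentioned that this lawyer pointed at the painting quietly twice.

18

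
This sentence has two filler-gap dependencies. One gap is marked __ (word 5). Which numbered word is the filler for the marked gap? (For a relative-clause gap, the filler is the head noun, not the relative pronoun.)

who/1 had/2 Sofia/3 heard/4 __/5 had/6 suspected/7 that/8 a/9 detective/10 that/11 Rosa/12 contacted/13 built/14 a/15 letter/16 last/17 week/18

The marked gap is the subject of "suspected".
Its filler is the fronted wh-phrase "who", at word 1.
(The other dependency links word 10 to a gap after word 13.)

1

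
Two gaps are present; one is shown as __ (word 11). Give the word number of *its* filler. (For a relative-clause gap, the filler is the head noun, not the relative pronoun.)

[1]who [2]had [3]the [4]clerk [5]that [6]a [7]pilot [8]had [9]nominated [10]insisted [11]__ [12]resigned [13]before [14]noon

The marked gap is the subject of "resigned".
Its filler is the fronted wh-phrase "who", at word 1.
(The other dependency links word 4 to a gap after word 9.)

1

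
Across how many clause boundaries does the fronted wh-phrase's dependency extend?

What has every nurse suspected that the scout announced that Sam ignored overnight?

2

"what" is extracted from the object of "ignored".
Boundaries crossed, outermost first: [that], [that] — 2 in total.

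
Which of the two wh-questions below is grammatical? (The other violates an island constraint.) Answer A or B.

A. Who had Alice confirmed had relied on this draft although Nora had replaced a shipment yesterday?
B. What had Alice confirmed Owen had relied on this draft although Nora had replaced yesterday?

In B, the wh-phrase is extracted from inside an adjunct island (introduced by "although"), which blocks movement.
In A, the extraction path crosses only that-complement boundaries, which are transparent.
So A is grammatical.

A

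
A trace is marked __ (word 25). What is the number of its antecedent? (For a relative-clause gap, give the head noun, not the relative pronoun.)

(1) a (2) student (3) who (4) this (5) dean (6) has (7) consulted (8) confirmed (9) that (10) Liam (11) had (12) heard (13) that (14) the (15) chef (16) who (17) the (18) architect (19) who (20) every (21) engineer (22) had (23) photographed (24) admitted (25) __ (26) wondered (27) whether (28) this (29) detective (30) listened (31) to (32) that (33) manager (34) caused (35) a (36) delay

The gap at 25 is the subject of "wondered", inside a relative clause.
The relative pronoun is "who" (word 16); it is bound by the head noun immediately before it.
Its filler is the head noun "chef", at word 15.

15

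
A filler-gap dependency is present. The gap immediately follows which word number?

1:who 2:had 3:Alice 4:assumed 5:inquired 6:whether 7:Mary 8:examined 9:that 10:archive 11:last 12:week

The displaced element is "who" (word 1).
It is linked across 1 clause boundary (Ø).
It functions as the subject of "inquired", so the gap sits immediately after word 4 ("assumed").
Base order: Alice had assumed that who inquired whether Mary examined that archive last week.

4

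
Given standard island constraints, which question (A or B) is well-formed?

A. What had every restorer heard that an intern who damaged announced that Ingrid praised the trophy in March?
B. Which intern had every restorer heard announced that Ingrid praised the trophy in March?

In A, the wh-phrase is extracted from inside a complex-NP island (relative clause) (introduced by "who"), which blocks movement.
In B, the extraction path crosses only that-complement boundaries, which are transparent.
So B is grammatical.

B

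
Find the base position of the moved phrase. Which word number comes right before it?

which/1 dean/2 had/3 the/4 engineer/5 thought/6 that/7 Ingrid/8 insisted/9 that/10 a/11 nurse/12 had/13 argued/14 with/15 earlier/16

The displaced element is "which dean" (word 2).
It is linked across 2 clause boundaries (that → that).
It functions as the object of the preposition "with" of "argued", so the gap sits immediately after word 15 ("with").
Base order: The engineer had thought that Ingrid insisted that a nurse had argued with which dean earlier.

15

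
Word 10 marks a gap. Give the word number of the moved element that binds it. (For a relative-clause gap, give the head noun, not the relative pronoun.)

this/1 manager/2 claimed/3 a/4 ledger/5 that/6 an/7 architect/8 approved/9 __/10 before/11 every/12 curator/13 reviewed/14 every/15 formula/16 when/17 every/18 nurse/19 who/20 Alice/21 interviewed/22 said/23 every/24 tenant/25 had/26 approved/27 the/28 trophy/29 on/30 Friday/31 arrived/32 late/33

The gap at 10 is the object of "approved", inside a relative clause.
The relative pronoun is "that" (word 6); it is bound by the head noun immediately before it.
Its filler is the head noun "ledger", at word 5.

5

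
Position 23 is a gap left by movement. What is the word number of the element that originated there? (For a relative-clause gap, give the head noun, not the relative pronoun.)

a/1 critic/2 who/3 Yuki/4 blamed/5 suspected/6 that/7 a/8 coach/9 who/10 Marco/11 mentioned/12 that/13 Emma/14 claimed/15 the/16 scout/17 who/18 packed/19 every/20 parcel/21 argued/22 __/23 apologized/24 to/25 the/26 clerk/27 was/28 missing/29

The gap at 23 is the subject of "apologized", inside a relative clause.
The relative pronoun is "who" (word 10); it is bound by the head noun immediately before it.
Its filler is the head noun "coach", at word 9.

9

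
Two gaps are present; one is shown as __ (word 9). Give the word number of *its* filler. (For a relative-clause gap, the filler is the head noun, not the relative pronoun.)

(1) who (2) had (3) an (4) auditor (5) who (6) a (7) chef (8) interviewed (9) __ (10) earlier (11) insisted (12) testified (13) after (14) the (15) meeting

The marked gap is inside the relative clause, the direct object of "interviewed".
Its filler is the head noun "auditor" (via "who"), at word 4.
(The other dependency links word 1 to a gap after word 11.)

4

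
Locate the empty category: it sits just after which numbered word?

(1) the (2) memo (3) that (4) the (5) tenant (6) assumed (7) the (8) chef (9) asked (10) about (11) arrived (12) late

10

The displaced element is "the memo" (word 2).
It is linked across 1 clause boundary (Ø).
It functions as the object of the preposition "about" of "asked", so the gap sits immediately after word 10 ("about").
Base order: The tenant assumed the chef asked about the memo.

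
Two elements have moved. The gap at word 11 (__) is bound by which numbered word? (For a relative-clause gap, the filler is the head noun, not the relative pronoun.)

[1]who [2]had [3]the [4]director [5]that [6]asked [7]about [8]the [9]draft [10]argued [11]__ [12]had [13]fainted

1

The marked gap is the subject of "fainted".
Its filler is the fronted wh-phrase "who", at word 1.
(The other dependency links word 4 to a gap after word 5.)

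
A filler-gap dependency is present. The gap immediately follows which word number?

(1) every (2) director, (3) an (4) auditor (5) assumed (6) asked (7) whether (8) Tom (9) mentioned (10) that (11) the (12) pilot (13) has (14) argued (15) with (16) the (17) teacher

The displaced element is "every director" (word 2).
It is linked across 1 clause boundary (Ø).
It functions as the subject of "asked", so the gap sits immediately after word 5 ("assumed").
Base order: An auditor assumed every director asked whether Tom mentioned that the pilot has argued with the teacher.

5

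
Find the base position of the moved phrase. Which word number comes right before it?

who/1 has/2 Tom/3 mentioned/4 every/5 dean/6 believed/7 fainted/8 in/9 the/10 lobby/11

The displaced element is "who" (word 1).
It is linked across 2 clause boundaries (Ø → Ø).
It functions as the subject of "fainted", so the gap sits immediately after word 7 ("believed").
Base order: Tom has mentioned every dean believed that who fainted in the lobby.

7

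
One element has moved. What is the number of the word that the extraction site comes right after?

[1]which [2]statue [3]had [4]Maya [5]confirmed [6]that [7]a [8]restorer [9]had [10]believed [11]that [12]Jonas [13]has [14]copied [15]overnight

The displaced element is "which statue" (word 2).
It is linked across 2 clause boundaries (that → that).
It functions as the direct object of "copied", so the gap sits immediately after word 14 ("copied").
Base order: Maya had confirmed that a restorer had believed that Jonas has copied which statue overnight.

14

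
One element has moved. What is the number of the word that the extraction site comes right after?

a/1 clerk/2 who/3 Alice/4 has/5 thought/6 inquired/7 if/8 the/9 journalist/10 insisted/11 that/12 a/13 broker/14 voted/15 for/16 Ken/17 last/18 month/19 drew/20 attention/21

6

The displaced element is "a clerk" (word 2).
It is linked across 1 clause boundary (Ø).
It functions as the subject of "inquired", so the gap sits immediately after word 6 ("thought").
Base order: Alice has thought that a clerk inquired if the journalist insisted that a broker voted for Ken last month.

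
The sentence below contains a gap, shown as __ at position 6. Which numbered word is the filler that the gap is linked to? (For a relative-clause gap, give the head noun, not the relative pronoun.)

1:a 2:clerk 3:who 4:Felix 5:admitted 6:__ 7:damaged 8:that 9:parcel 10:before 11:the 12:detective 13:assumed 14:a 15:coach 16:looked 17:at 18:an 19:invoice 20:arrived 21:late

The gap at 6 is the subject of "damaged", inside a relative clause.
The relative pronoun is "who" (word 3); it is bound by the head noun immediately before it.
Its filler is the head noun "clerk", at word 2.

2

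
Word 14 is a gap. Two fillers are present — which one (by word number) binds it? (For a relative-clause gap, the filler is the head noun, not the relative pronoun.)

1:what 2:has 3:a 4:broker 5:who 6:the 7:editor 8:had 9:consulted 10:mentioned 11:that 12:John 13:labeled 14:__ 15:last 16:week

1

The marked gap is the direct object of "labeled".
Its filler is the fronted wh-phrase "what", at word 1.
(The other dependency links word 4 to a gap after word 9.)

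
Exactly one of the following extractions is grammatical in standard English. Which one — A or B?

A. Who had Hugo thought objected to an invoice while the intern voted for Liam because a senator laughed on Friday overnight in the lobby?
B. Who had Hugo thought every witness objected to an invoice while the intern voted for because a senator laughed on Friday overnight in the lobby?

In B, the wh-phrase is extracted from inside an adjunct island (introduced by "while"), which blocks movement.
In A, the extraction path crosses only that-complement boundaries, which are transparent.
So A is grammatical.

A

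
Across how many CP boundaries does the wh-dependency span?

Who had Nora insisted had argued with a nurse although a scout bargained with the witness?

"who" is extracted from the subject of "argued".
Boundaries crossed, outermost first: [Ø] — 1 in total.

1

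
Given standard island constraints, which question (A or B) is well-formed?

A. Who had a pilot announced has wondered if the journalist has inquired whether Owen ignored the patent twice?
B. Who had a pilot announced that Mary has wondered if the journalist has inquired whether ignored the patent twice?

In B, the wh-phrase is extracted from inside a wh-island (introduced by "if"), which blocks movement.
In A, the extraction path crosses only that-complement boundaries, which are transparent.
So A is grammatical.

A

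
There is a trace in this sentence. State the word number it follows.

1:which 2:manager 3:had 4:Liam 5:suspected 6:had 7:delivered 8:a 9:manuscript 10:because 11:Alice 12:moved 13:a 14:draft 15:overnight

The displaced element is "which manager" (word 2).
It is linked across 1 clause boundary (Ø).
It functions as the subject of "delivered", so the gap sits immediately after word 5 ("suspected").
Base order: Liam had suspected which manager had delivered a manuscript because Alice moved a draft overnight.

5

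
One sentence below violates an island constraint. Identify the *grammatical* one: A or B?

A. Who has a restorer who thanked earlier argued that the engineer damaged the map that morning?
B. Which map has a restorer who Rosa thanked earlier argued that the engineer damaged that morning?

B

In A, the wh-phrase is extracted from inside a complex-NP island (relative clause) (introduced by "who"), which blocks movement.
In B, the extraction path crosses only that-complement boundaries, which are transparent.
So B is grammatical.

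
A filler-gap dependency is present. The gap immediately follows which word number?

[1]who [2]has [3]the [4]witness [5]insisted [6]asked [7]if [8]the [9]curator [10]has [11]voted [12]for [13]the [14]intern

5

The displaced element is "who" (word 1).
It is linked across 1 clause boundary (Ø).
It functions as the subject of "asked", so the gap sits immediately after word 5 ("insisted").
Base order: The witness has insisted that who asked if the curator has voted for the intern.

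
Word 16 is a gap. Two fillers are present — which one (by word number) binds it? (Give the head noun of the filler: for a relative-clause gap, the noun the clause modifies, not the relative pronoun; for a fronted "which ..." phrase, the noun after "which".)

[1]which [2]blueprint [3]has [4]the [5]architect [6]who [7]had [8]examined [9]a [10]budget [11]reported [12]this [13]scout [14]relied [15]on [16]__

The marked gap is the object of the preposition "on" of "relied".
Its filler is the fronted wh-phrase "which blueprint", at word 2.
(The other dependency links word 5 to a gap after word 6.)

2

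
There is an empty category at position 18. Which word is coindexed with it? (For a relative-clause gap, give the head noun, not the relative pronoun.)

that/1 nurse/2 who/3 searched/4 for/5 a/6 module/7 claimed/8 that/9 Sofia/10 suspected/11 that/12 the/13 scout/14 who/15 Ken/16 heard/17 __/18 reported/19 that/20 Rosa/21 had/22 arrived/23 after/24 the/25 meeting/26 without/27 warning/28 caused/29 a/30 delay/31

14

The gap at 18 is the subject of "reported", inside a relative clause.
The relative pronoun is "who" (word 15); it is bound by the head noun immediately before it.
Its filler is the head noun "scout", at word 14.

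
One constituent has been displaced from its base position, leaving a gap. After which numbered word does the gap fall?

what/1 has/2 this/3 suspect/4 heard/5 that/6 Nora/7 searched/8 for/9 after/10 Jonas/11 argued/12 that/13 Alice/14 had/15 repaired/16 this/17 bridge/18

9

The displaced element is "what" (word 1).
It is linked across 1 clause boundary (that).
It functions as the object of the preposition "for" of "searched", so the gap sits immediately after word 9 ("for").
Base order: This suspect has heard that Nora searched for what after Jonas argued that Alice had repaired this bridge.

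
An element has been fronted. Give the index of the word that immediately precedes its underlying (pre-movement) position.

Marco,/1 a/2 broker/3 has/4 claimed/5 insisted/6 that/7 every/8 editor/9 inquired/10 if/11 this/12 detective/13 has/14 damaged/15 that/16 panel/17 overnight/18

The displaced element is "Marco" (word 1).
It is linked across 1 clause boundary (Ø).
It functions as the subject of "insisted", so the gap sits immediately after word 5 ("claimed").
Base order: A broker has claimed that Marco insisted that every editor inquired if this detective has damaged that panel overnight.

5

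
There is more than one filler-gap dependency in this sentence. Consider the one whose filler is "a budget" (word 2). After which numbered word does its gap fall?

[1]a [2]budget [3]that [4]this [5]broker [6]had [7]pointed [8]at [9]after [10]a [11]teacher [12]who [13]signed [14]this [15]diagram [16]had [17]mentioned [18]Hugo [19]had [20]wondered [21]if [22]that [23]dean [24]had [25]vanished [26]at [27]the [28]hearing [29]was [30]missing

8

The displaced element is "a budget" (word 2).
It functions as the object of the preposition "at" of "pointed", so the gap sits immediately after word 8 ("at").
Base order: This broker had pointed at a budget after a teacher who signed this diagram had mentioned Hugo had wondered if that dean had vanished at the hearing.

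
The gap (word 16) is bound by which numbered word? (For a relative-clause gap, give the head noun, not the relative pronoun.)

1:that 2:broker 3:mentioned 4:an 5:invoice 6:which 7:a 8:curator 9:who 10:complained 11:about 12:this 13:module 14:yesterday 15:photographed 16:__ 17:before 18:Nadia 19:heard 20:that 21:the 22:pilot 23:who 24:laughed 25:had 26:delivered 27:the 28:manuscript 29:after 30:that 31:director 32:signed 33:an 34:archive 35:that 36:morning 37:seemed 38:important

5

The gap at 16 is the object of "photographed", inside a relative clause.
The relative pronoun is "which" (word 6); it is bound by the head noun immediately before it.
Its filler is the head noun "invoice", at word 5.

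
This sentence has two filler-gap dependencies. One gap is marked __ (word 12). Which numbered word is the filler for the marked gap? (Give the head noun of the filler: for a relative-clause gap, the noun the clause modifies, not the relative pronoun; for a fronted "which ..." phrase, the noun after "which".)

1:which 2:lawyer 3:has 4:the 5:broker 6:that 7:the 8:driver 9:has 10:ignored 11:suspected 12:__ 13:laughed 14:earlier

The marked gap is the subject of "laughed".
Its filler is the fronted wh-phrase "which lawyer", at word 2.
(The other dependency links word 5 to a gap after word 10.)

2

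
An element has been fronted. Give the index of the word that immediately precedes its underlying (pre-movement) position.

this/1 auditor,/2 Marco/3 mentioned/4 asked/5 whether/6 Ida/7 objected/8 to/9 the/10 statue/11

The displaced element is "this auditor" (word 2).
It is linked across 1 clause boundary (Ø).
It functions as the subject of "asked", so the gap sits immediately after word 4 ("mentioned").
Base order: Marco mentioned this auditor asked whether Ida objected to the statue.

4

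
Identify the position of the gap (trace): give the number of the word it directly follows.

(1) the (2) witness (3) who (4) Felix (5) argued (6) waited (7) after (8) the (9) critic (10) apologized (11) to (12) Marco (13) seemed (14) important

The displaced element is "the witness" (word 2).
It is linked across 1 clause boundary (Ø).
It functions as the subject of "waited", so the gap sits immediately after word 5 ("argued").
Base order: Felix argued that the witness waited after the critic apologized to Marco.

5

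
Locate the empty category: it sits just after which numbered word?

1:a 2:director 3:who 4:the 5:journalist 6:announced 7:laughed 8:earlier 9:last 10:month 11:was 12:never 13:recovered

6

The displaced element is "a director" (word 2).
It is linked across 1 clause boundary (Ø).
It functions as the subject of "laughed", so the gap sits immediately after word 6 ("announced").
Base order: The journalist announced a director laughed earlier last month.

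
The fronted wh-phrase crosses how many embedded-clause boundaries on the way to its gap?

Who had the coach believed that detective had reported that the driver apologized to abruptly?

"who" is extracted from the PP object of "apologized".
Boundaries crossed, outermost first: [Ø], [that] — 2 in total.

2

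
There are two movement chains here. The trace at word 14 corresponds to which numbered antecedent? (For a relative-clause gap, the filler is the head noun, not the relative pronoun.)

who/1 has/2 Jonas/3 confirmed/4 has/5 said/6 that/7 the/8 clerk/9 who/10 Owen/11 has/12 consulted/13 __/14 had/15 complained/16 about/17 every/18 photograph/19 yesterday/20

9

The marked gap is inside the relative clause, the direct object of "consulted".
Its filler is the head noun "clerk" (via "who"), at word 9.
(The other dependency links word 1 to a gap after word 4.)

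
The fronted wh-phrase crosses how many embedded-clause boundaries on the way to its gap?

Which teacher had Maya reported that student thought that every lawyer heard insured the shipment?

"which teacher" is extracted from the subject of "insured".
Boundaries crossed, outermost first: [Ø], [that], [Ø] — 3 in total.

3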